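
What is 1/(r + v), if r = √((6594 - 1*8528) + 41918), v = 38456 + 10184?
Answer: 3040/147863101 - 7*√51/591452404 ≈ 2.0475e-5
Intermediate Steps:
v = 48640
r = 28*√51 (r = √((6594 - 8528) + 41918) = √(-1934 + 41918) = √39984 = 28*√51 ≈ 199.96)
1/(r + v) = 1/(28*√51 + 48640) = 1/(48640 + 28*√51)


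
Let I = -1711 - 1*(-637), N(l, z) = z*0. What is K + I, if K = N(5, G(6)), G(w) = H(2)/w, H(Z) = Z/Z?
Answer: -1074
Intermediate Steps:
H(Z) = 1
G(w) = 1/w
N(l, z) = 0
I = -1074 (I = -1711 + 637 = -1074)
K = 0
K + I = 0 - 1074 = -1074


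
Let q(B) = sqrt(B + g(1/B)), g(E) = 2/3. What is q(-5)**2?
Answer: -13/3 ≈ -4.3333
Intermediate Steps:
g(E) = 2/3 (g(E) = 2*(1/3) = 2/3)
q(B) = sqrt(2/3 + B) (q(B) = sqrt(B + 2/3) = sqrt(2/3 + B))
q(-5)**2 = (sqrt(6 + 9*(-5))/3)**2 = (sqrt(6 - 45)/3)**2 = (sqrt(-39)/3)**2 = ((I*sqrt(39))/3)**2 = (I*sqrt(39)/3)**2 = -13/3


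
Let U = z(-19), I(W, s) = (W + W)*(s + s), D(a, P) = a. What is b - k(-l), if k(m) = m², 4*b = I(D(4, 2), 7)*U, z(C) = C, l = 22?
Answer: -1016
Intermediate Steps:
I(W, s) = 4*W*s (I(W, s) = (2*W)*(2*s) = 4*W*s)
U = -19
b = -532 (b = ((4*4*7)*(-19))/4 = (112*(-19))/4 = (¼)*(-2128) = -532)
b - k(-l) = -532 - (-1*22)² = -532 - 1*(-22)² = -532 - 1*484 = -532 - 484 = -1016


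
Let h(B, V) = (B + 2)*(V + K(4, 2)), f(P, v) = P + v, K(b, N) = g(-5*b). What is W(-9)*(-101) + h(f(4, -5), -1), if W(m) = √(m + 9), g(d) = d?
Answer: -21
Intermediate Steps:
K(b, N) = -5*b
h(B, V) = (-20 + V)*(2 + B) (h(B, V) = (B + 2)*(V - 5*4) = (2 + B)*(V - 20) = (2 + B)*(-20 + V) = (-20 + V)*(2 + B))
W(m) = √(9 + m)
W(-9)*(-101) + h(f(4, -5), -1) = √(9 - 9)*(-101) + (-40 - 20*(4 - 5) + 2*(-1) + (4 - 5)*(-1)) = √0*(-101) + (-40 - 20*(-1) - 2 - 1*(-1)) = 0*(-101) + (-40 + 20 - 2 + 1) = 0 - 21 = -21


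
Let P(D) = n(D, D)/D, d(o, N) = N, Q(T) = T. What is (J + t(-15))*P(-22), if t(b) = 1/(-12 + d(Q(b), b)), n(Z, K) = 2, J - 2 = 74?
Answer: -2051/297 ≈ -6.9057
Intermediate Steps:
J = 76 (J = 2 + 74 = 76)
t(b) = 1/(-12 + b)
P(D) = 2/D
(J + t(-15))*P(-22) = (76 + 1/(-12 - 15))*(2/(-22)) = (76 + 1/(-27))*(2*(-1/22)) = (76 - 1/27)*(-1/11) = (2051/27)*(-1/11) = -2051/297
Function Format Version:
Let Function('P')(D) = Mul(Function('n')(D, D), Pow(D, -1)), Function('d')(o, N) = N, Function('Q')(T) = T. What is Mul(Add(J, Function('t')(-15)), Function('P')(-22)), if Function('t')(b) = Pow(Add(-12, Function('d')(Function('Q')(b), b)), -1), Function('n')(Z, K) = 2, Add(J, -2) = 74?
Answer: Rational(-2051, 297) ≈ -6.9057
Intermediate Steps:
J = 76 (J = Add(2, 74) = 76)
Function('t')(b) = Pow(Add(-12, b), -1)
Function('P')(D) = Mul(2, Pow(D, -1))
Mul(Add(J, Function('t')(-15)), Function('P')(-22)) = Mul(Add(76, Pow(Add(-12, -15), -1)), Mul(2, Pow(-22, -1))) = Mul(Add(76, Pow(-27, -1)), Mul(2, Rational(-1, 22))) = Mul(Add(76, Rational(-1, 27)), Rational(-1, 11)) = Mul(Rational(2051, 27), Rational(-1, 11)) = Rational(-2051, 297)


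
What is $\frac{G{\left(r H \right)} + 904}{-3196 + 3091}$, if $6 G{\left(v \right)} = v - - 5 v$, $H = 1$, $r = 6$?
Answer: $- \frac{26}{3} \approx -8.6667$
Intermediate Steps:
$G{\left(v \right)} = v$ ($G{\left(v \right)} = \frac{v - - 5 v}{6} = \frac{v + 5 v}{6} = \frac{6 v}{6} = v$)
$\frac{G{\left(r H \right)} + 904}{-3196 + 3091} = \frac{6 \cdot 1 + 904}{-3196 + 3091} = \frac{6 + 904}{-105} = 910 \left(- \frac{1}{105}\right) = - \frac{26}{3}$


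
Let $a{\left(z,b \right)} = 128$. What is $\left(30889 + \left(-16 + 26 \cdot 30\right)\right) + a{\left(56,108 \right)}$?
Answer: $31781$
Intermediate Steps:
$\left(30889 + \left(-16 + 26 \cdot 30\right)\right) + a{\left(56,108 \right)} = \left(30889 + \left(-16 + 26 \cdot 30\right)\right) + 128 = \left(30889 + \left(-16 + 780\right)\right) + 128 = \left(30889 + 764\right) + 128 = 31653 + 128 = 31781$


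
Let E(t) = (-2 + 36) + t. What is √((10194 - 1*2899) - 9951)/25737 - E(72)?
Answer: -106 + 4*I*√166/25737 ≈ -106.0 + 0.0020024*I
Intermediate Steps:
E(t) = 34 + t
√((10194 - 1*2899) - 9951)/25737 - E(72) = √((10194 - 1*2899) - 9951)/25737 - (34 + 72) = √((10194 - 2899) - 9951)*(1/25737) - 1*106 = √(7295 - 9951)*(1/25737) - 106 = √(-2656)*(1/25737) - 106 = (4*I*√166)*(1/25737) - 106 = 4*I*√166/25737 - 106 = -106 + 4*I*√166/25737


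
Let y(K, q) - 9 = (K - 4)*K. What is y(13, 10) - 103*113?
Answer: -11513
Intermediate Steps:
y(K, q) = 9 + K*(-4 + K) (y(K, q) = 9 + (K - 4)*K = 9 + (-4 + K)*K = 9 + K*(-4 + K))
y(13, 10) - 103*113 = (9 + 13**2 - 4*13) - 103*113 = (9 + 169 - 52) - 11639 = 126 - 11639 = -11513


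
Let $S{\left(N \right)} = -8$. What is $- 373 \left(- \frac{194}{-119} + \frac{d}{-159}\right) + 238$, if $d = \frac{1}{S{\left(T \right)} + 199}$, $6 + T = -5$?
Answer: $- \frac{1337406373}{3613911} \approx -370.07$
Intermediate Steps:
$T = -11$ ($T = -6 - 5 = -11$)
$d = \frac{1}{191}$ ($d = \frac{1}{-8 + 199} = \frac{1}{191} \approx 0.0052356$)
$- 373 \left(- \frac{194}{-119} + \frac{d}{-159}\right) + 238 = - 373 \left(- \frac{194}{-119} + \frac{1}{191 \left(-159\right)}\right) + 238 = - 373 \left(\left(-194\right) \left(- \frac{1}{119}\right) + \frac{1}{191} \left(- \frac{1}{159}\right)\right) + 238 = - 373 \left(\frac{194}{119} - \frac{1}{30369}\right) + 238 = \left(-373\right) \frac{5891467}{3613911} + 238 = - \frac{2197517191}{3613911} + 238 = - \frac{1337406373}{3613911}$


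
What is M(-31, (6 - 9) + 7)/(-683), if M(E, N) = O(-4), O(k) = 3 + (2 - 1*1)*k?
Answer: 1/683 ≈ 0.0014641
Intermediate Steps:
O(k) = 3 + k (O(k) = 3 + (2 - 1)*k = 3 + 1*k = 3 + k)
M(E, N) = -1 (M(E, N) = 3 - 4 = -1)
M(-31, (6 - 9) + 7)/(-683) = -1/(-683) = -1*(-1/683) = 1/683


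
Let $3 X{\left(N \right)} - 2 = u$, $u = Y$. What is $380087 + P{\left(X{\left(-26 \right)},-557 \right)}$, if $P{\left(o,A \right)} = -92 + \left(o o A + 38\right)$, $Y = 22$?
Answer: $344385$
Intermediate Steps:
$u = 22$
$X{\left(N \right)} = 8$ ($X{\left(N \right)} = \frac{2}{3} + \frac{1}{3} \cdot 22 = \frac{2}{3} + \frac{22}{3} = 8$)
$P{\left(o,A \right)} = -54 + A o^{2}$ ($P{\left(o,A \right)} = -92 + \left(o^{2} A + 38\right) = -92 + \left(A o^{2} + 38\right) = -92 + \left(38 + A o^{2}\right) = -54 + A o^{2}$)
$380087 + P{\left(X{\left(-26 \right)},-557 \right)} = 380087 - \left(54 + 557 \cdot 8^{2}\right) = 380087 - 35702 = 344385$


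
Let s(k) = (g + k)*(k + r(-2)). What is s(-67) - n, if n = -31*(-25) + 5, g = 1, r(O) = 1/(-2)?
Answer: 3675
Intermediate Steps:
r(O) = -½
n = 780 (n = 775 + 5 = 780)
s(k) = (1 + k)*(-½ + k) (s(k) = (1 + k)*(k - ½) = (1 + k)*(-½ + k))
s(-67) - n = (-½ + (-67)² + (½)*(-67)) - 1*780 = (-½ + 4489 - 67/2) - 780 = 4455 - 780 = 3675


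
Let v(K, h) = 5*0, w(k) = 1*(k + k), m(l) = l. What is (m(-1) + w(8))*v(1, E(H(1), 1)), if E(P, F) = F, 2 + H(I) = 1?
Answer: 0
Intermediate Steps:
H(I) = -1 (H(I) = -2 + 1 = -1)
w(k) = 2*k (w(k) = 1*(2*k) = 2*k)
v(K, h) = 0
(m(-1) + w(8))*v(1, E(H(1), 1)) = (-1 + 2*8)*0 = (-1 + 16)*0 = 15*0 = 0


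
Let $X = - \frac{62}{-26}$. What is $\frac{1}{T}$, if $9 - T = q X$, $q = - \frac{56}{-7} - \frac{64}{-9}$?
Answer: $- \frac{117}{3163} \approx -0.03699$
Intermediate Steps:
$q = \frac{136}{9}$ ($q = \left(-56\right) \left(- \frac{1}{7}\right) - - \frac{64}{9} = 8 + \frac{64}{9} = \frac{136}{9} \approx 15.111$)
$X = \frac{31}{13}$ ($X = \left(-62\right) \left(- \frac{1}{26}\right) = \frac{31}{13} \approx 2.3846$)
$T = - \frac{3163}{117}$ ($T = 9 - \frac{136}{9} \cdot \frac{31}{13} = 9 - \frac{4216}{117} = - \frac{3163}{117} \approx -27.034$)
$\frac{1}{T} = \frac{1}{- \frac{3163}{117}} = - \frac{117}{3163}$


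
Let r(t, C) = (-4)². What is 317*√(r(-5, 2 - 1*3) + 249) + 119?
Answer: 119 + 317*√265 ≈ 5279.4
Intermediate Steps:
r(t, C) = 16
317*√(r(-5, 2 - 1*3) + 249) + 119 = 317*√(16 + 249) + 119 = 317*√265 + 119 = 119 + 317*√265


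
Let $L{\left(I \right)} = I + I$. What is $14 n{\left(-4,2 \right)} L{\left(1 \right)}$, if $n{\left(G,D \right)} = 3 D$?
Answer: $168$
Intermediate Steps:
$L{\left(I \right)} = 2 I$
$14 n{\left(-4,2 \right)} L{\left(1 \right)} = 14 \cdot 3 \cdot 2 \cdot 2 \cdot 1 = 14 \cdot 6 \cdot 2 = 84 \cdot 2 = 168$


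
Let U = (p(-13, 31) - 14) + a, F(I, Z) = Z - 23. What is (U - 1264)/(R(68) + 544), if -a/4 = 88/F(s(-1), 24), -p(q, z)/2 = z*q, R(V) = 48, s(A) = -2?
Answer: -103/74 ≈ -1.3919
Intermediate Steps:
F(I, Z) = -23 + Z
p(q, z) = -2*q*z (p(q, z) = -2*z*q = -2*q*z)
a = -352 (a = -352/(-23 + 24) = -352/1 = -352 ≈ -352.00)
U = 440 (U = (-2*(-13)*31 - 14) - 352 = (806 - 14) - 352 = 792 - 352 = 440)
(U - 1264)/(R(68) + 544) = (440 - 1264)/(48 + 544) = -824/592 = -824*1/592 = -103/74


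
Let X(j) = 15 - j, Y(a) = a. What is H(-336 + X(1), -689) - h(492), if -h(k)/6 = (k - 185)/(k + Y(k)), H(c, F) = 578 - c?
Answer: 147907/164 ≈ 901.87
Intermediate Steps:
h(k) = -3*(-185 + k)/k (h(k) = -6*(k - 185)/(k + k) = -6*(-185 + k)/(2*k) = -6*(-185 + k)*1/(2*k) = -3*(-185 + k)/k)
H(-336 + X(1), -689) - h(492) = (578 - (-336 + (15 - 1*1))) - (-3 + 555/492) = (578 - (-336 + (15 - 1))) - (-3 + 555*(1/492)) = (578 - (-336 + 14)) - (-3 + 185/164) = (578 - 1*(-322)) - 1*(-307/164) = (578 + 322) + 307/164 = 900 + 307/164 = 147907/164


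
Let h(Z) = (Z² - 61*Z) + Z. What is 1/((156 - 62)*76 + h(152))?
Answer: 1/21128 ≈ 4.7331e-5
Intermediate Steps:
h(Z) = Z² - 60*Z
1/((156 - 62)*76 + h(152)) = 1/((156 - 62)*76 + 152*(-60 + 152)) = 1/(94*76 + 152*92) = 1/(7144 + 13984) = 1/21128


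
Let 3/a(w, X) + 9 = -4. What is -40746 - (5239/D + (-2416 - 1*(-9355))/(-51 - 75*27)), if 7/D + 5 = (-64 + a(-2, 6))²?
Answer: -15136101193/4844 ≈ -3.1247e+6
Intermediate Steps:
a(w, X) = -3/13 (a(w, X) = 3/(-9 - 4) = 3/(-13) = 3*(-1/13) = -3/13)
D = 1183/696380 (D = 7/(-5 + (-64 - 3/13)²) = 7/(-5 + (-835/13)²) = 7/(-5 + 697225/169) = 7/(696380/169) = 7*(169/696380) = 1183/696380 ≈ 0.0016988)
-40746 - (5239/D + (-2416 - 1*(-9355))/(-51 - 75*27)) = -40746 - (5239/(1183/696380) + (-2416 - 1*(-9355))/(-51 - 75*27)) = -40746 - (5239*(696380/1183) + (-2416 + 9355)/(-51 - 2025)) = -40746 - (21587780/7 + 6939/(-2076)) = -40746 - (21587780/7 + 6939*(-1/2076)) = -40746 - (21587780/7 - 2313/692) = -40746 - 1*14938727569/4844 = -40746 - 14938727569/4844 = -15136101193/4844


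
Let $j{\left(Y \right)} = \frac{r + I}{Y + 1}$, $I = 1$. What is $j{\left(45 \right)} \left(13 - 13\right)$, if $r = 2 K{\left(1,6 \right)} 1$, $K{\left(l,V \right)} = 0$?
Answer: $0$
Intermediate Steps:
$r = 0$ ($r = 2 \cdot 0 \cdot 1 = 0 \cdot 1 = 0$)
$j{\left(Y \right)} = \frac{1}{1 + Y}$ ($j{\left(Y \right)} = \frac{0 + 1}{Y + 1} = 1 \frac{1}{1 + Y} = \frac{1}{1 + Y}$)
$j{\left(45 \right)} \left(13 - 13\right) = \frac{13 - 13}{1 + 45} = \frac{1}{46} \cdot 0 = 0$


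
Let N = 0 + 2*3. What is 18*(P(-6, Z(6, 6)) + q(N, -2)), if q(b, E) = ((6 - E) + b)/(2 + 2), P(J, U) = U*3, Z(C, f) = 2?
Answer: 171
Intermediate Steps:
N = 6 (N = 0 + 6 = 6)
P(J, U) = 3*U
q(b, E) = 3/2 - E/4 + b/4 (q(b, E) = (6 + b - E)/4 = (6 + b - E)*(¼) = 3/2 - E/4 + b/4)
18*(P(-6, Z(6, 6)) + q(N, -2)) = 18*(3*2 + (3/2 - ¼*(-2) + (¼)*6)) = 18*(6 + (3/2 + ½ + 3/2)) = 18*(6 + 7/2) = 18*(19/2) = 171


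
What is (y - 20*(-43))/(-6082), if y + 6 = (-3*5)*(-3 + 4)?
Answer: -839/6082 ≈ -0.13795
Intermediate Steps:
y = -21 (y = -6 + (-3*5)*(-3 + 4) = -6 - 15*1 = -6 - 15 = -21)
(y - 20*(-43))/(-6082) = (-21 - 20*(-43))/(-6082) = (-21 + 860)*(-1/6082) = 839*(-1/6082) = -839/6082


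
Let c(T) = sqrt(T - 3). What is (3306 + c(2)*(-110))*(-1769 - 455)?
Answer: -7352544 + 244640*I ≈ -7.3525e+6 + 2.4464e+5*I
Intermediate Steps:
c(T) = sqrt(-3 + T)
(3306 + c(2)*(-110))*(-1769 - 455) = (3306 + sqrt(-3 + 2)*(-110))*(-1769 - 455) = (3306 + sqrt(-1)*(-110))*(-2224) = (3306 + I*(-110))*(-2224) = (3306 - 110*I)*(-2224) = -7352544 + 244640*I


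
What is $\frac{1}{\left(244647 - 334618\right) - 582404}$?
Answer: $- \frac{1}{672375} \approx -1.4873 \cdot 10^{-6}$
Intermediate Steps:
$\frac{1}{\left(244647 - 334618\right) - 582404} = \frac{1}{-89971 - 582404} = \frac{1}{-672375} = - \frac{1}{672375}$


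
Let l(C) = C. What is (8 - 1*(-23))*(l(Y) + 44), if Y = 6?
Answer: 1550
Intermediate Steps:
(8 - 1*(-23))*(l(Y) + 44) = (8 - 1*(-23))*(6 + 44) = (8 + 23)*50 = 31*50 = 1550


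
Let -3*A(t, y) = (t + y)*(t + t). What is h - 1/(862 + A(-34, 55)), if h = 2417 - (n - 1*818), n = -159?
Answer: 4541171/1338 ≈ 3394.0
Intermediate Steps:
A(t, y) = -2*t*(t + y)/3 (A(t, y) = -(t + y)*(t + t)/3 = -(t + y)*2*t/3 = -2*t*(t + y)/3)
h = 3394 (h = 2417 - (-159 - 1*818) = 2417 - (-159 - 818) = 2417 - 1*(-977) = 2417 + 977 = 3394)
h - 1/(862 + A(-34, 55)) = 3394 - 1/(862 - ⅔*(-34)*(-34 + 55)) = 3394 - 1/(862 - ⅔*(-34)*21) = 3394 - 1/(862 + 476) = 3394 - 1/1338 = 4541171/1338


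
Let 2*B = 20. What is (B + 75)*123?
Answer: 10455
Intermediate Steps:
B = 10 (B = (½)*20 = 10)
(B + 75)*123 = (10 + 75)*123 = 85*123 = 10455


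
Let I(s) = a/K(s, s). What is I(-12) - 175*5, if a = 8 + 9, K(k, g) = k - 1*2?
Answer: -12267/14 ≈ -876.21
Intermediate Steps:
K(k, g) = -2 + k (K(k, g) = k - 2 = -2 + k)
a = 17
I(s) = 17/(-2 + s)
I(-12) - 175*5 = 17/(-2 - 12) - 175*5 = 17/(-14) - 875 = 17*(-1/14) - 875 = -17/14 - 875 = -12267/14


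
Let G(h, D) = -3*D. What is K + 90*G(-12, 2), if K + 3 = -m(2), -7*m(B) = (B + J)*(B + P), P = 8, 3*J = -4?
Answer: -11383/21 ≈ -542.05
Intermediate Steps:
J = -4/3 (J = (⅓)*(-4) = -4/3 ≈ -1.3333)
m(B) = -(8 + B)*(-4/3 + B)/7 (m(B) = -(B - 4/3)*(B + 8)/7 = -(-4/3 + B)*(8 + B)/7 = -(8 + B)*(-4/3 + B)/7)
K = -43/21 (K = -3 - (32/21 - 20/21*2 - ⅐*2²) = -3 - (32/21 - 40/21 - ⅐*4) = -3 - (32/21 - 40/21 - 4/7) = -3 - 1*(-20/21) = -3 + 20/21 = -43/21 ≈ -2.0476)
K + 90*G(-12, 2) = -43/21 + 90*(-3*2) = -43/21 + 90*(-6) = -43/21 - 540 = -11383/21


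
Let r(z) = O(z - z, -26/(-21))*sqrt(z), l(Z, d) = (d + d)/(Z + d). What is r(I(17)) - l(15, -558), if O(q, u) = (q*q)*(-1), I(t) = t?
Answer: -372/181 ≈ -2.0552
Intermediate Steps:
O(q, u) = -q**2 (O(q, u) = q**2*(-1) = -q**2)
l(Z, d) = 2*d/(Z + d) (l(Z, d) = (2*d)/(Z + d) = 2*d/(Z + d))
r(z) = 0 (r(z) = (-(z - z)**2)*sqrt(z) = (-1*0**2)*sqrt(z) = (-1*0)*sqrt(z) = 0*sqrt(z) = 0)
r(I(17)) - l(15, -558) = 0 - 2*(-558)/(15 - 558) = 0 - 2*(-558)/(-543) = 0 - 2*(-558)*(-1)/543 = 0 - 1*372/181 = 0 - 372/181 = -372/181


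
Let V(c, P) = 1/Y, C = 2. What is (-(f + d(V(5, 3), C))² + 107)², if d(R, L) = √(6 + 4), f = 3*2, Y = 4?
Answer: 5161 - 1464*√10 ≈ 531.43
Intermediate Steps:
f = 6
V(c, P) = ¼ (V(c, P) = 1/4 = ¼)
d(R, L) = √10
(-(f + d(V(5, 3), C))² + 107)² = (-(6 + √10)² + 107)² = (107 - (6 + √10)²)²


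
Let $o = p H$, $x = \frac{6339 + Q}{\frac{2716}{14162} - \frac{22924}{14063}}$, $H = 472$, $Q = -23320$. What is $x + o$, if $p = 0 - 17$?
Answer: $\frac{5584679939}{1476570} \approx 3782.2$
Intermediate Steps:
$p = -17$ ($p = 0 - 17 = -17$)
$x = \frac{17432677619}{1476570}$ ($x = \frac{6339 - 23320}{\frac{2716}{14162} - \frac{22924}{14063}} = - \frac{16981}{2716 \cdot \frac{1}{14162} - \frac{22924}{14063}} = - \frac{16981}{\frac{14}{73} - \frac{22924}{14063}} = - \frac{16981}{- \frac{1476570}{1026599}} = \left(-16981\right) \left(- \frac{1026599}{1476570}\right) = \frac{17432677619}{1476570} \approx 11806.0$)
$o = -8024$ ($o = \left(-17\right) 472 = -8024$)
$x + o = \frac{17432677619}{1476570} - 8024 = \frac{5584679939}{1476570}$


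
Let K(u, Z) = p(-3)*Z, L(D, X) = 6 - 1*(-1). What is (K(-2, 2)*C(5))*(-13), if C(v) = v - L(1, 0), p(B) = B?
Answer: -156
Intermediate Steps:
L(D, X) = 7 (L(D, X) = 6 + 1 = 7)
K(u, Z) = -3*Z
C(v) = -7 + v (C(v) = v - 1*7 = v - 7 = -7 + v)
(K(-2, 2)*C(5))*(-13) = ((-3*2)*(-7 + 5))*(-13) = -6*(-2)*(-13) = 12*(-13) = -156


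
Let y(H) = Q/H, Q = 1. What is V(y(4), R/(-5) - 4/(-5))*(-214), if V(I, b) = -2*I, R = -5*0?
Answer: 107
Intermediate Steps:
R = 0
y(H) = 1/H
V(y(4), R/(-5) - 4/(-5))*(-214) = -2/4*(-214) = -2*1/4*(-214) = -1/2*(-214) = 107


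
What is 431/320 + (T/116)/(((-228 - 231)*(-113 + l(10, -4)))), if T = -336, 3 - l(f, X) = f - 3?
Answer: 223735639/166121280 ≈ 1.3468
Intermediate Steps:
l(f, X) = 6 - f (l(f, X) = 3 - (f - 3) = 3 - (-3 + f) = 3 + (3 - f) = 6 - f)
431/320 + (T/116)/(((-228 - 231)*(-113 + l(10, -4)))) = 431/320 + (-336/116)/(((-228 - 231)*(-113 + (6 - 1*10)))) = 431*(1/320) + (-336*1/116)/((-459*(-113 + (6 - 10)))) = 431/320 - 84*(-1/(459*(-113 - 4)))/29 = 431/320 - 84/(29*((-459*(-117)))) = 431/320 - 84/29/53703 = 431/320 - 84/29*1/53703 = 431/320 - 28/519129 = 223735639/166121280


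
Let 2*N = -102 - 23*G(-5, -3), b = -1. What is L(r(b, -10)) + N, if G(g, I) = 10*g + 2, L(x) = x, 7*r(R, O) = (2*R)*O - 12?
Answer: 3515/7 ≈ 502.14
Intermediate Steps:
r(R, O) = -12/7 + 2*O*R/7 (r(R, O) = ((2*R)*O - 12)/7 = (2*O*R - 12)/7 = (-12 + 2*O*R)/7 = -12/7 + 2*O*R/7)
G(g, I) = 2 + 10*g
N = 501 (N = (-102 - 23*(2 + 10*(-5)))/2 = (-102 - 23*(2 - 50))/2 = (-102 - 23*(-48))/2 = (-102 + 1104)/2 = (½)*1002 = 501)
L(r(b, -10)) + N = (-12/7 + (2/7)*(-10)*(-1)) + 501 = (-12/7 + 20/7) + 501 = 8/7 + 501 = 3515/7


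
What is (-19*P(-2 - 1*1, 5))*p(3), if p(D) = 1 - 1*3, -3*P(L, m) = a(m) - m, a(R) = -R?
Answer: 380/3 ≈ 126.67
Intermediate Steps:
P(L, m) = 2*m/3 (P(L, m) = -(-m - m)/3 = -(-2)*m/3 = 2*m/3)
p(D) = -2 (p(D) = 1 - 3 = -2)
(-19*P(-2 - 1*1, 5))*p(3) = -38*5/3*(-2) = -19*10/3*(-2) = -190/3*(-2) = 380/3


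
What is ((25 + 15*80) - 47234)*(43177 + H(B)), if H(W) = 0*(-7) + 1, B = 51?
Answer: -1986576602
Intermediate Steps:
H(W) = 1 (H(W) = 0 + 1 = 1)
((25 + 15*80) - 47234)*(43177 + H(B)) = ((25 + 15*80) - 47234)*(43177 + 1) = ((25 + 1200) - 47234)*43178 = (1225 - 47234)*43178 = -46009*43178 = -1986576602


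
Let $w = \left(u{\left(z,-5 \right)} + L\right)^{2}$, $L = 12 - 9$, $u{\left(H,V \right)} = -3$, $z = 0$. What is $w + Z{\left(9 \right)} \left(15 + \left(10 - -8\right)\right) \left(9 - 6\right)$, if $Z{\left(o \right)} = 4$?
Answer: $396$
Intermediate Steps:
$L = 3$ ($L = 12 - 9 = 3$)
$w = 0$ ($w = \left(-3 + 3\right)^{2} = 0^{2} = 0$)
$w + Z{\left(9 \right)} \left(15 + \left(10 - -8\right)\right) \left(9 - 6\right) = 0 + 4 \left(15 + \left(10 - -8\right)\right) \left(9 - 6\right) = 0 + 4 \left(15 + \left(10 + 8\right)\right) 3 = 0 + 4 \left(15 + 18\right) 3 = 0 + 4 \cdot 33 \cdot 3 = 0 + 4 \cdot 99 = 0 + 396 = 396$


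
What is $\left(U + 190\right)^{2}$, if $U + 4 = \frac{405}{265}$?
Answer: $\frac{98783721}{2809} \approx 35167.0$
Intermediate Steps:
$U = - \frac{131}{53}$ ($U = -4 + \frac{405}{265} = -4 + 405 \cdot \frac{1}{265} = -4 + \frac{81}{53} = - \frac{131}{53} \approx -2.4717$)
$\left(U + 190\right)^{2} = \left(- \frac{131}{53} + 190\right)^{2} = \left(\frac{9939}{53}\right)^{2} = \frac{98783721}{2809}$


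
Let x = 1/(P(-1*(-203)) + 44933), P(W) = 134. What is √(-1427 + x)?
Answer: 4*I*√181142885671/45067 ≈ 37.776*I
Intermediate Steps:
x = 1/45067 (x = 1/(134 + 44933) = 1/45067 ≈ 2.2189e-5)
√(-1427 + x) = √(-1427 + 1/45067) = √(-64310608/45067) = 4*I*√181142885671/45067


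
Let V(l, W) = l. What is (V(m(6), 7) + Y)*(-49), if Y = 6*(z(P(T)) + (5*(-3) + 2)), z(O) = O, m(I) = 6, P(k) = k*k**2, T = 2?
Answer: 1176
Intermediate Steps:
P(k) = k**3
Y = -30 (Y = 6*(2**3 + (5*(-3) + 2)) = 6*(8 + (-15 + 2)) = 6*(8 - 13) = 6*(-5) = -30)
(V(m(6), 7) + Y)*(-49) = (6 - 30)*(-49) = -24*(-49) = 1176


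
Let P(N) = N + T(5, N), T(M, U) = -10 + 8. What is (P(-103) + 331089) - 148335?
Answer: 182649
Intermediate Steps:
T(M, U) = -2
P(N) = -2 + N (P(N) = N - 2 = -2 + N)
(P(-103) + 331089) - 148335 = ((-2 - 103) + 331089) - 148335 = (-105 + 331089) - 148335 = 330984 - 148335 = 182649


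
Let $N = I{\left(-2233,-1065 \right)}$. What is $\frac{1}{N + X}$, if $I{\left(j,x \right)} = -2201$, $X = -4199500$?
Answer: $- \frac{1}{4201701} \approx -2.38 \cdot 10^{-7}$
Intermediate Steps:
$N = -2201$
$\frac{1}{N + X} = \frac{1}{-2201 - 4199500} = \frac{1}{-4201701} = - \frac{1}{4201701}$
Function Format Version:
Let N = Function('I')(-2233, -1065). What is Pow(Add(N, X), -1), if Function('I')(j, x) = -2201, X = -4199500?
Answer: Rational(-1, 4201701) ≈ -2.3800e-7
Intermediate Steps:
N = -2201
Pow(Add(N, X), -1) = Pow(Add(-2201, -4199500), -1) = Pow(-4201701, -1) = Rational(-1, 4201701)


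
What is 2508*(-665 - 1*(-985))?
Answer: 802560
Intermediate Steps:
2508*(-665 - 1*(-985)) = 2508*(-665 + 985) = 2508*320 = 802560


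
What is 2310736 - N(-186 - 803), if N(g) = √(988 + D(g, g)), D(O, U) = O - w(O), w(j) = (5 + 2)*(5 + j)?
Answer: 2310736 - √6887 ≈ 2.3107e+6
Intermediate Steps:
w(j) = 35 + 7*j (w(j) = 7*(5 + j) = 35 + 7*j)
D(O, U) = -35 - 6*O (D(O, U) = O - (35 + 7*O) = O + (-35 - 7*O) = -35 - 6*O)
N(g) = √(953 - 6*g) (N(g) = √(988 + (-35 - 6*g)) = √(953 - 6*g))
2310736 - N(-186 - 803) = 2310736 - √(953 - 6*(-186 - 803)) = 2310736 - √(953 - 6*(-989)) = 2310736 - √(953 + 5934) = 2310736 - √6887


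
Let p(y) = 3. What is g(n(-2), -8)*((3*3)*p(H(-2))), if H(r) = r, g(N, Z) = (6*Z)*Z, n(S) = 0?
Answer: 10368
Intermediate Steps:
g(N, Z) = 6*Z²
g(n(-2), -8)*((3*3)*p(H(-2))) = (6*(-8)²)*((3*3)*3) = (6*64)*(9*3) = 384*27 = 10368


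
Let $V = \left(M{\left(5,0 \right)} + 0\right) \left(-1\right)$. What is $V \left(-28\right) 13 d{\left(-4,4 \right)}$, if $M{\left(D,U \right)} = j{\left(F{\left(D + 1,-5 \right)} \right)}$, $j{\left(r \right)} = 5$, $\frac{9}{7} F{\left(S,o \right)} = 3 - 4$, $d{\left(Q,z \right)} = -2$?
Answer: $-3640$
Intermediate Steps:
$F{\left(S,o \right)} = - \frac{7}{9}$ ($F{\left(S,o \right)} = \frac{7 \left(3 - 4\right)}{9} = \frac{7}{9} \left(-1\right) = - \frac{7}{9}$)
$M{\left(D,U \right)} = 5$
$V = -5$ ($V = \left(5 + 0\right) \left(-1\right) = 5 \left(-1\right) = -5$)
$V \left(-28\right) 13 d{\left(-4,4 \right)} = - 5 \left(-28\right) 13 \left(-2\right) = - 5 \left(\left(-364\right) \left(-2\right)\right) = \left(-5\right) 728 = -3640$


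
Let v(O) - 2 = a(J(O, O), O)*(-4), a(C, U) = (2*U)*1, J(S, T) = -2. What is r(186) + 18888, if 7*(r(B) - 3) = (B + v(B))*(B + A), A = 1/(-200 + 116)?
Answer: -2300498/147 ≈ -15650.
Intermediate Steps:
A = -1/84 (A = 1/(-84) = -1/84 ≈ -0.011905)
a(C, U) = 2*U
v(O) = 2 - 8*O (v(O) = 2 + (2*O)*(-4) = 2 - 8*O)
r(B) = 3 + (2 - 7*B)*(-1/84 + B)/7 (r(B) = 3 + ((B + (2 - 8*B))*(B - 1/84))/7 = 3 + ((2 - 7*B)*(-1/84 + B))/7 = 3 + (2 - 7*B)*(-1/84 + B)/7)
r(186) + 18888 = (881/294 - 1*186² + (25/84)*186) + 18888 = (881/294 - 1*34596 + 775/14) + 18888 = (881/294 - 34596 + 775/14) + 18888 = -5077034/147 + 18888 = -2300498/147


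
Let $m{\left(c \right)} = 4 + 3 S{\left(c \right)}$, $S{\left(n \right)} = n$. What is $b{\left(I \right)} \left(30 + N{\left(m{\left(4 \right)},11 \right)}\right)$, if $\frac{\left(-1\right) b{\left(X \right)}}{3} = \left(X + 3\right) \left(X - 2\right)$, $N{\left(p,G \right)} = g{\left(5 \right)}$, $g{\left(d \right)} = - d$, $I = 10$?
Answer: $-7800$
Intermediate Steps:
$m{\left(c \right)} = 4 + 3 c$
$N{\left(p,G \right)} = -5$ ($N{\left(p,G \right)} = \left(-1\right) 5 = -5$)
$b{\left(X \right)} = - 3 \left(-2 + X\right) \left(3 + X\right)$ ($b{\left(X \right)} = - 3 \left(X + 3\right) \left(X - 2\right) = - 3 \left(3 + X\right) \left(-2 + X\right) = - 3 \left(-2 + X\right) \left(3 + X\right)$)
$b{\left(I \right)} \left(30 + N{\left(m{\left(4 \right)},11 \right)}\right) = \left(18 - 30 - 3 \cdot 10^{2}\right) \left(30 - 5\right) = \left(18 - 30 - 300\right) 25 = \left(-312\right) 25 = -7800$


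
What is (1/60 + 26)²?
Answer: 2436721/3600 ≈ 676.87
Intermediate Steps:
(1/60 + 26)² = (1561/60)² = 2436721/3600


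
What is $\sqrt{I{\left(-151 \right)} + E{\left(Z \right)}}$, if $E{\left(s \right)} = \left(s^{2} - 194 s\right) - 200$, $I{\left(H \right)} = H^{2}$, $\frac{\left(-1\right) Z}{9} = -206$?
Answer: $\sqrt{3100241} \approx 1760.8$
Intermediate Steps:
$Z = 1854$ ($Z = \left(-9\right) \left(-206\right) = 1854$)
$E{\left(s \right)} = -200 + s^{2} - 194 s$
$\sqrt{I{\left(-151 \right)} + E{\left(Z \right)}} = \sqrt{\left(-151\right)^{2} - \left(359876 - 3437316\right)} = \sqrt{22801 - -3077440} = \sqrt{22801 + 3077440} = \sqrt{3100241}$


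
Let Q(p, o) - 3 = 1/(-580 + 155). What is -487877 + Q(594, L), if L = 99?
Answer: -207346451/425 ≈ -4.8787e+5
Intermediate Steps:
Q(p, o) = 1274/425 (Q(p, o) = 3 + 1/(-580 + 155) = 3 + 1/(-425) = 3 - 1/425 = 1274/425)
-487877 + Q(594, L) = -487877 + 1274/425 = -207346451/425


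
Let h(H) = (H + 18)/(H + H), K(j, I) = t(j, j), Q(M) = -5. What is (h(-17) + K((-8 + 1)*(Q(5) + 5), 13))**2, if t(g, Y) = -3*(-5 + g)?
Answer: 259081/1156 ≈ 224.12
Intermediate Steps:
t(g, Y) = 15 - 3*g
K(j, I) = 15 - 3*j
h(H) = (18 + H)/(2*H) (h(H) = (18 + H)/((2*H)) = (18 + H)*(1/(2*H)) = (18 + H)/(2*H))
(h(-17) + K((-8 + 1)*(Q(5) + 5), 13))**2 = ((1/2)*(18 - 17)/(-17) + (15 - 3*(-8 + 1)*(-5 + 5)))**2 = ((1/2)*(-1/17)*1 + (15 - (-21)*0))**2 = (-1/34 + (15 - 3*0))**2 = (-1/34 + (15 + 0))**2 = (-1/34 + 15)**2 = (509/34)**2 = 259081/1156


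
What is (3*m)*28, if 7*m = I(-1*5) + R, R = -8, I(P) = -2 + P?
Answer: -180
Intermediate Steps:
m = -15/7 (m = ((-2 - 1*5) - 8)/7 = ((-2 - 5) - 8)/7 = (-7 - 8)/7 = (⅐)*(-15) = -15/7 ≈ -2.1429)
(3*m)*28 = (3*(-15/7))*28 = -45/7*28 = -180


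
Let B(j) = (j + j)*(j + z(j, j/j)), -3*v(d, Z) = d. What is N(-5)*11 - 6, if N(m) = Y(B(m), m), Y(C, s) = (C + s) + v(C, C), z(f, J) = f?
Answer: 2017/3 ≈ 672.33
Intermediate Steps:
v(d, Z) = -d/3
B(j) = 4*j**2 (B(j) = (j + j)*(j + j) = (2*j)*(2*j) = 4*j**2)
Y(C, s) = s + 2*C/3 (Y(C, s) = (C + s) - C/3 = s + 2*C/3)
N(m) = m + 8*m**2/3 (N(m) = m + 2*(4*m**2)/3 = m + 8*m**2/3)
N(-5)*11 - 6 = ((1/3)*(-5)*(3 + 8*(-5)))*11 - 6 = ((1/3)*(-5)*(3 - 40))*11 - 6 = ((1/3)*(-5)*(-37))*11 - 6 = (185/3)*11 - 6 = 2035/3 - 6 = 2017/3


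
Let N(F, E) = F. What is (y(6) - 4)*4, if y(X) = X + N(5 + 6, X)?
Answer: 52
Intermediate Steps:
y(X) = 11 + X (y(X) = X + (5 + 6) = X + 11 = 11 + X)
(y(6) - 4)*4 = ((11 + 6) - 4)*4 = (17 - 4)*4 = 13*4 = 52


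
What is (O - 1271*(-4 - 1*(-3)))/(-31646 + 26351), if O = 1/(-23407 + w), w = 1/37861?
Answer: -225275191117/938498959134 ≈ -0.24004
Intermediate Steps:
w = 1/37861 ≈ 2.6412e-5
O = -37861/886212426 (O = 1/(-23407 + 1/37861) = 1/(-886212426/37861) = -37861/886212426 ≈ -4.2722e-5)
(O - 1271*(-4 - 1*(-3)))/(-31646 + 26351) = (-37861/886212426 - 1271*(-4 - 1*(-3)))/(-31646 + 26351) = (-37861/886212426 - 1271*(-4 + 3))/(-5295) = (-37861/886212426 - 1271*(-1))*(-1/5295) = (-37861/886212426 + 1271)*(-1/5295) = (1126375955585/886212426)*(-1/5295) = -225275191117/938498959134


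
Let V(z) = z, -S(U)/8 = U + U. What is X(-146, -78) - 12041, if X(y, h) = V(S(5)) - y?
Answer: -11975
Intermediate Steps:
S(U) = -16*U (S(U) = -8*(U + U) = -16*U)
X(y, h) = -80 - y (X(y, h) = -16*5 - y = -80 - y)
X(-146, -78) - 12041 = (-80 - 1*(-146)) - 12041 = (-80 + 146) - 12041 = 66 - 12041 = -11975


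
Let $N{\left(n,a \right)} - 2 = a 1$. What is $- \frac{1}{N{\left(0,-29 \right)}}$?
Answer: $\frac{1}{27} \approx 0.037037$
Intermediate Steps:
$N{\left(n,a \right)} = 2 + a$ ($N{\left(n,a \right)} = 2 + a 1 = 2 + a$)
$- \frac{1}{N{\left(0,-29 \right)}} = - \frac{1}{2 - 29} = - \frac{1}{-27} = \left(-1\right) \left(- \frac{1}{27}\right) = \frac{1}{27}$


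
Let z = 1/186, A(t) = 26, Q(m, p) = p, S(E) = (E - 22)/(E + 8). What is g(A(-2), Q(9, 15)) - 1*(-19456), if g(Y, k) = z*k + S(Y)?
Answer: 20506833/1054 ≈ 19456.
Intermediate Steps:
S(E) = (-22 + E)/(8 + E)
z = 1/186 ≈ 0.0053763
g(Y, k) = k/186 + (-22 + Y)/(8 + Y)
g(A(-2), Q(9, 15)) - 1*(-19456) = (-22 + 26 + (1/186)*15*(8 + 26))/(8 + 26) - 1*(-19456) = (-22 + 26 + (1/186)*15*34)/34 + 19456 = (-22 + 26 + 85/31)/34 + 19456 = (1/34)*(209/31) + 19456 = 209/1054 + 19456 = 20506833/1054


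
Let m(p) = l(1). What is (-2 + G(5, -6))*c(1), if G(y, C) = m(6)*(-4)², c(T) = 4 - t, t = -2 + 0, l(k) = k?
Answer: 84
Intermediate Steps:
t = -2
c(T) = 6 (c(T) = 4 - 1*(-2) = 4 + 2 = 6)
m(p) = 1
G(y, C) = 16 (G(y, C) = 1*(-4)² = 1*16 = 16)
(-2 + G(5, -6))*c(1) = (-2 + 16)*6 = 14*6 = 84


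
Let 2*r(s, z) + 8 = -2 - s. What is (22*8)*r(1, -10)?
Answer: -968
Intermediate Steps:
r(s, z) = -5 - s/2 (r(s, z) = -4 + (-2 - s)/2 = -4 + (-1 - s/2) = -5 - s/2)
(22*8)*r(1, -10) = (22*8)*(-5 - ½*1) = 176*(-5 - ½) = 176*(-11/2) = -968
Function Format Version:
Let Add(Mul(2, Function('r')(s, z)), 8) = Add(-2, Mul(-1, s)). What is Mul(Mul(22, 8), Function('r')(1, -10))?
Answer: -968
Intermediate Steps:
Function('r')(s, z) = Add(-5, Mul(Rational(-1, 2), s)) (Function('r')(s, z) = Add(-4, Mul(Rational(1, 2), Add(-2, Mul(-1, s)))) = Add(-4, Add(-1, Mul(Rational(-1, 2), s))) = Add(-5, Mul(Rational(-1, 2), s)))
Mul(Mul(22, 8), Function('r')(1, -10)) = Mul(Mul(22, 8), Add(-5, Mul(Rational(-1, 2), 1))) = Mul(176, Add(-5, Rational(-1, 2))) = Mul(176, Rational(-11, 2)) = -968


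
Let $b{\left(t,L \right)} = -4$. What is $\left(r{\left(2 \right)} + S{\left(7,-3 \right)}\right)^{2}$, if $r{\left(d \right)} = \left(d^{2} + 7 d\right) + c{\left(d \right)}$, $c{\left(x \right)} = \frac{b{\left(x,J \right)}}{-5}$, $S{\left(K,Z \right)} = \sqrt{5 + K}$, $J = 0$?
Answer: $\frac{9136}{25} + \frac{376 \sqrt{3}}{5} \approx 495.69$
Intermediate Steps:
$c{\left(x \right)} = \frac{4}{5}$ ($c{\left(x \right)} = - \frac{4}{-5} = \left(-4\right) \left(- \frac{1}{5}\right) = \frac{4}{5}$)
$r{\left(d \right)} = \frac{4}{5} + d^{2} + 7 d$ ($r{\left(d \right)} = \left(d^{2} + 7 d\right) + \frac{4}{5} = \frac{4}{5} + d^{2} + 7 d$)
$\left(r{\left(2 \right)} + S{\left(7,-3 \right)}\right)^{2} = \left(\left(\frac{4}{5} + 2^{2} + 7 \cdot 2\right) + \sqrt{5 + 7}\right)^{2} = \left(\left(\frac{4}{5} + 4 + 14\right) + \sqrt{12}\right)^{2} = \left(\frac{94}{5} + 2 \sqrt{3}\right)^{2}$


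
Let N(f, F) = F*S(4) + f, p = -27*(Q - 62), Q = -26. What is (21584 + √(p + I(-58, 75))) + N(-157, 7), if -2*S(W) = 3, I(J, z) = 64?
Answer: 42833/2 + 2*√610 ≈ 21466.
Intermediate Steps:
S(W) = -3/2 (S(W) = -½*3 = -3/2)
p = 2376 (p = -27*(-26 - 62) = -27*(-88) = 2376)
N(f, F) = f - 3*F/2 (N(f, F) = F*(-3/2) + f = -3*F/2 + f = f - 3*F/2)
(21584 + √(p + I(-58, 75))) + N(-157, 7) = (21584 + √(2376 + 64)) + (-157 - 3/2*7) = (21584 + √2440) + (-157 - 21/2) = (21584 + 2*√610) - 335/2 = 42833/2 + 2*√610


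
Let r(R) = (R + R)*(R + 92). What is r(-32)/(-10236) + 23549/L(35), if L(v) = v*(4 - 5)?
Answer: -20076097/29855 ≈ -672.45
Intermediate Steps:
r(R) = 2*R*(92 + R) (r(R) = (2*R)*(92 + R) = 2*R*(92 + R))
L(v) = -v (L(v) = v*(-1) = -v)
r(-32)/(-10236) + 23549/L(35) = (2*(-32)*(92 - 32))/(-10236) + 23549/((-1*35)) = (2*(-32)*60)*(-1/10236) + 23549/(-35) = -3840*(-1/10236) + 23549*(-1/35) = 320/853 - 23549/35 = -20076097/29855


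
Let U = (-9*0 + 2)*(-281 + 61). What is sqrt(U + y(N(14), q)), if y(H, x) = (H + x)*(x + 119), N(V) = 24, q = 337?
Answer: 4*sqrt(10261) ≈ 405.19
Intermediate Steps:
y(H, x) = (119 + x)*(H + x) (y(H, x) = (H + x)*(119 + x) = (119 + x)*(H + x))
U = -440 (U = (0 + 2)*(-220) = 2*(-220) = -440)
sqrt(U + y(N(14), q)) = sqrt(-440 + (337**2 + 119*24 + 119*337 + 24*337)) = sqrt(-440 + (113569 + 2856 + 40103 + 8088)) = sqrt(-440 + 164616) = sqrt(164176) = 4*sqrt(10261)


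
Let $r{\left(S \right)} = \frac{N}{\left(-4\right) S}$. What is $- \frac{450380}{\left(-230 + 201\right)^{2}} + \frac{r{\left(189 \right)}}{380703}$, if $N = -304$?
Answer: $- \frac{1705585903976}{3184861113} \approx -535.53$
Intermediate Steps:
$r{\left(S \right)} = \frac{76}{S}$ ($r{\left(S \right)} = - \frac{304}{\left(-4\right) S} = - 304 \left(- \frac{1}{4 S}\right) = \frac{76}{S}$)
$- \frac{450380}{\left(-230 + 201\right)^{2}} + \frac{r{\left(189 \right)}}{380703} = - \frac{450380}{\left(-230 + 201\right)^{2}} + \frac{76 \cdot \frac{1}{189}}{380703} = - \frac{450380}{\left(-29\right)^{2}} + 76 \cdot \frac{1}{189} \cdot \frac{1}{380703} = - \frac{450380}{841} + \frac{76}{189} \cdot \frac{1}{380703} = \left(-450380\right) \frac{1}{841} + \frac{4}{3786993} = - \frac{450380}{841} + \frac{4}{3786993} = - \frac{1705585903976}{3184861113}$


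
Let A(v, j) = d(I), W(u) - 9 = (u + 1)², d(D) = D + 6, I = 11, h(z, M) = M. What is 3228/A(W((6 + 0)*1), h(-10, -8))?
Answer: 3228/17 ≈ 189.88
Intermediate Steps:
d(D) = 6 + D
W(u) = 9 + (1 + u)² (W(u) = 9 + (u + 1)² = 9 + (1 + u)²)
A(v, j) = 17 (A(v, j) = 6 + 11 = 17)
3228/A(W((6 + 0)*1), h(-10, -8)) = 3228/17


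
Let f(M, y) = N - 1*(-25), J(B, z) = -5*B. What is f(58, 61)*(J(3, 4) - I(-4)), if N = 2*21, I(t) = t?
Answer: -737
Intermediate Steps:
N = 42
f(M, y) = 67 (f(M, y) = 42 - 1*(-25) = 42 + 25 = 67)
f(58, 61)*(J(3, 4) - I(-4)) = 67*(-5*3 - 1*(-4)) = 67*(-15 + 4) = 67*(-11) = -737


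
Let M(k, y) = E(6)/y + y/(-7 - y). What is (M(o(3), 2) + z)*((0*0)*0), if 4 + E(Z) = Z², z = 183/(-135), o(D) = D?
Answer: 0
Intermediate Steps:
z = -61/45 (z = 183*(-1/135) = -61/45 ≈ -1.3556)
E(Z) = -4 + Z²
M(k, y) = 32/y + y/(-7 - y) (M(k, y) = (-4 + 6²)/y + y/(-7 - y) = (-4 + 36)/y + y/(-7 - y) = 32/y + y/(-7 - y))
(M(o(3), 2) + z)*((0*0)*0) = ((224 - 1*2² + 32*2)/(2*(7 + 2)) - 61/45)*((0*0)*0) = ((½)*(224 - 1*4 + 64)/9 - 61/45)*(0*0) = ((½)*(⅑)*(224 - 4 + 64) - 61/45)*0 = ((½)*(⅑)*284 - 61/45)*0 = (142/9 - 61/45)*0 = (649/45)*0 = 0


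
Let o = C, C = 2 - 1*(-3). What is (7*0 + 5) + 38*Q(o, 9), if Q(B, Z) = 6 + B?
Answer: 423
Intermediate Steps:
C = 5 (C = 2 + 3 = 5)
o = 5
(7*0 + 5) + 38*Q(o, 9) = (7*0 + 5) + 38*(6 + 5) = (0 + 5) + 38*11 = 5 + 418 = 423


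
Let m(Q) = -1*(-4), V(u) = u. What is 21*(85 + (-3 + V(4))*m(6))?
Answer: 1869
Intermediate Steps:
m(Q) = 4
21*(85 + (-3 + V(4))*m(6)) = 21*(85 + (-3 + 4)*4) = 21*(85 + 1*4) = 21*(85 + 4) = 21*89 = 1869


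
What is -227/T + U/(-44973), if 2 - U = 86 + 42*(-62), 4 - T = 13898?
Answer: -2756001/69428318 ≈ -0.039696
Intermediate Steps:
T = -13894 (T = 4 - 1*13898 = 4 - 13898 = -13894)
U = 2520 (U = 2 - (86 + 42*(-62)) = 2 - (86 - 2604) = 2 - 1*(-2518) = 2 + 2518 = 2520)
-227/T + U/(-44973) = -227/(-13894) + 2520/(-44973) = -227*(-1/13894) + 2520*(-1/44973) = 227/13894 - 280/4997 = -2756001/69428318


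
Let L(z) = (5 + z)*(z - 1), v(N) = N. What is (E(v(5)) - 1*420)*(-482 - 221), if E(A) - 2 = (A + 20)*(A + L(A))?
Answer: -497021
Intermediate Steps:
L(z) = (-1 + z)*(5 + z) (L(z) = (5 + z)*(-1 + z) = (-1 + z)*(5 + z))
E(A) = 2 + (20 + A)*(-5 + A² + 5*A) (E(A) = 2 + (A + 20)*(A + (-5 + A² + 4*A)) = 2 + (20 + A)*(-5 + A² + 5*A))
(E(v(5)) - 1*420)*(-482 - 221) = ((-98 + 5³ + 25*5² + 95*5) - 1*420)*(-482 - 221) = ((-98 + 125 + 25*25 + 475) - 420)*(-703) = ((-98 + 125 + 625 + 475) - 420)*(-703) = (1127 - 420)*(-703) = 707*(-703) = -497021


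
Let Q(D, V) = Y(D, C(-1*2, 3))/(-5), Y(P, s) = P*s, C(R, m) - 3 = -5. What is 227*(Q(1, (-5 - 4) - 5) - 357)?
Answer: -404741/5 ≈ -80948.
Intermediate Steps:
C(R, m) = -2 (C(R, m) = 3 - 5 = -2)
Q(D, V) = 2*D/5 (Q(D, V) = (D*(-2))/(-5) = -2*D*(-⅕) = 2*D/5)
227*(Q(1, (-5 - 4) - 5) - 357) = 227*((⅖)*1 - 357) = 227*(⅖ - 357) = 227*(-1783/5) = -404741/5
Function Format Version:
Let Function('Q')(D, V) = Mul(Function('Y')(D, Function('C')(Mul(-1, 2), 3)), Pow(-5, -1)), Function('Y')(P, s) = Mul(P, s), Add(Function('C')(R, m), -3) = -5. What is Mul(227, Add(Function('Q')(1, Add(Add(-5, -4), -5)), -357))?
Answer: Rational(-404741, 5) ≈ -80948.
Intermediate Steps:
Function('C')(R, m) = -2 (Function('C')(R, m) = Add(3, -5) = -2)
Function('Q')(D, V) = Mul(Rational(2, 5), D) (Function('Q')(D, V) = Mul(Mul(D, -2), Pow(-5, -1)) = Mul(Mul(-2, D), Rational(-1, 5)) = Mul(Rational(2, 5), D))
Mul(227, Add(Function('Q')(1, Add(Add(-5, -4), -5)), -357)) = Mul(227, Add(Mul(Rational(2, 5), 1), -357)) = Mul(227, Add(Rational(2, 5), -357)) = Mul(227, Rational(-1783, 5)) = Rational(-404741, 5)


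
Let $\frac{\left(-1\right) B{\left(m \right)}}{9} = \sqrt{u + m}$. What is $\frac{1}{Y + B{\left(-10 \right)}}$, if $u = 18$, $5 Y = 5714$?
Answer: $\frac{14285}{16316798} + \frac{225 \sqrt{2}}{16316798} \approx 0.00089498$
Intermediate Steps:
$Y = \frac{5714}{5}$ ($Y = \frac{1}{5} \cdot 5714 = \frac{5714}{5} \approx 1142.8$)
$B{\left(m \right)} = - 9 \sqrt{18 + m}$
$\frac{1}{Y + B{\left(-10 \right)}} = \frac{1}{\frac{5714}{5} - 9 \sqrt{18 - 10}} = \frac{1}{\frac{5714}{5} - 9 \sqrt{8}} = \frac{1}{\frac{5714}{5} - 9 \cdot 2 \sqrt{2}} = \frac{1}{\frac{5714}{5} - 18 \sqrt{2}}$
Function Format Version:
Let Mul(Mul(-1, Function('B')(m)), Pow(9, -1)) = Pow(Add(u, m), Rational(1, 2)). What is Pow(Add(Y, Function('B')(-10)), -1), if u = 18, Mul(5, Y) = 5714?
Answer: Add(Rational(14285, 16316798), Mul(Rational(225, 16316798), Pow(2, Rational(1, 2)))) ≈ 0.00089498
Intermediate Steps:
Y = Rational(5714, 5) (Y = Mul(Rational(1, 5), 5714) = Rational(5714, 5) ≈ 1142.8)
Function('B')(m) = Mul(-9, Pow(Add(18, m), Rational(1, 2)))
Pow(Add(Y, Function('B')(-10)), -1) = Pow(Add(Rational(5714, 5), Mul(-9, Pow(Add(18, -10), Rational(1, 2)))), -1) = Pow(Add(Rational(5714, 5), Mul(-9, Pow(8, Rational(1, 2)))), -1) = Pow(Add(Rational(5714, 5), Mul(-9, Mul(2, Pow(2, Rational(1, 2))))), -1) = Pow(Add(Rational(5714, 5), Mul(-18, Pow(2, Rational(1, 2)))), -1)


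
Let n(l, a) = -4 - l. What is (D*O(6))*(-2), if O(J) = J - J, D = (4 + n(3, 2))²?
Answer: 0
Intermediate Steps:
D = 9 (D = (4 + (-4 - 1*3))² = (4 + (-4 - 3))² = (4 - 7)² = (-3)² = 9)
O(J) = 0
(D*O(6))*(-2) = (9*0)*(-2) = 0*(-2) = 0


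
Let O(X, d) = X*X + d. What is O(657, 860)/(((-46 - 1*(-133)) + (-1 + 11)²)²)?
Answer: 39319/3179 ≈ 12.368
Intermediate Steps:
O(X, d) = d + X² (O(X, d) = X² + d = d + X²)
O(657, 860)/(((-46 - 1*(-133)) + (-1 + 11)²)²) = (860 + 657²)/(((-46 - 1*(-133)) + (-1 + 11)²)²) = (860 + 431649)/(((-46 + 133) + 10²)²) = 432509/((87 + 100)²) = 432509/(187²) = 432509/34969 = 432509*(1/34969) = 39319/3179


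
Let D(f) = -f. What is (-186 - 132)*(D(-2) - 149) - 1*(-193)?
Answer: 46939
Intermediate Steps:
(-186 - 132)*(D(-2) - 149) - 1*(-193) = (-186 - 132)*(-1*(-2) - 149) - 1*(-193) = -318*(2 - 149) + 193 = -318*(-147) + 193 = 46746 + 193 = 46939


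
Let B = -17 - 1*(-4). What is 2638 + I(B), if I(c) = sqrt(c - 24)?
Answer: 2638 + I*sqrt(37) ≈ 2638.0 + 6.0828*I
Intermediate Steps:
B = -13 (B = -17 + 4 = -13)
I(c) = sqrt(-24 + c)
2638 + I(B) = 2638 + sqrt(-24 - 13) = 2638 + sqrt(-37) = 2638 + I*sqrt(37)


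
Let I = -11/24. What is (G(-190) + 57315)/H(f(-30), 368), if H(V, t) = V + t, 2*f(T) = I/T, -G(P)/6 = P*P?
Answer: -229370400/529931 ≈ -432.83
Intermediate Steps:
G(P) = -6*P**2 (G(P) = -6*P*P = -6*P**2)
I = -11/24 (I = -11*1/24 = -11/24 ≈ -0.45833)
f(T) = -11/(48*T) (f(T) = (-11/(24*T))/2 = -11/(48*T))
(G(-190) + 57315)/H(f(-30), 368) = (-6*(-190)**2 + 57315)/(-11/48/(-30) + 368) = (-6*36100 + 57315)/(-11/48*(-1/30) + 368) = (-216600 + 57315)/(11/1440 + 368) = -159285/529931/1440 = -159285*1440/529931 = -229370400/529931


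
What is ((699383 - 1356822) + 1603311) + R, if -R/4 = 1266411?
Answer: -4119772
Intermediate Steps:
R = -5065644 (R = -4*1266411 = -5065644)
((699383 - 1356822) + 1603311) + R = ((699383 - 1356822) + 1603311) - 5065644 = (-657439 + 1603311) - 5065644 = 945872 - 5065644 = -4119772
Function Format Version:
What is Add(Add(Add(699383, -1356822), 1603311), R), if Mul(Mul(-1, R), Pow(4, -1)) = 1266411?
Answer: -4119772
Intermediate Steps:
R = -5065644 (R = Mul(-4, 1266411) = -5065644)
Add(Add(Add(699383, -1356822), 1603311), R) = Add(Add(Add(699383, -1356822), 1603311), -5065644) = Add(Add(-657439, 1603311), -5065644) = Add(945872, -5065644) = -4119772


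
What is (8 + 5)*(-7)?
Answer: -91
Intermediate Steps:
(8 + 5)*(-7) = 13*(-7) = -91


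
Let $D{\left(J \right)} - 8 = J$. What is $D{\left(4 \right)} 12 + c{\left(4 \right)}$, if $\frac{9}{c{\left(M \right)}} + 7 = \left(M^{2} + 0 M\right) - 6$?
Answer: $147$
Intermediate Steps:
$c{\left(M \right)} = \frac{9}{-13 + M^{2}}$ ($c{\left(M \right)} = \frac{9}{-7 + \left(\left(M^{2} + 0 M\right) - 6\right)} = \frac{9}{-7 + \left(\left(M^{2} + 0\right) - 6\right)} = \frac{9}{-7 + \left(M^{2} - 6\right)} = \frac{9}{-7 + \left(-6 + M^{2}\right)} = \frac{9}{-13 + M^{2}}$)
$D{\left(J \right)} = 8 + J$
$D{\left(4 \right)} 12 + c{\left(4 \right)} = \left(8 + 4\right) 12 + \frac{9}{-13 + 4^{2}} = 12 \cdot 12 + \frac{9}{-13 + 16} = 144 + \frac{9}{3} = 144 + 9 \cdot \frac{1}{3} = 144 + 3 = 147$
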